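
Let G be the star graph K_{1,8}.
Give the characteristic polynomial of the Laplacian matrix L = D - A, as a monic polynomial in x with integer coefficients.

The graph has 9 vertices and degree multiset [8, 1, 1, 1, 1, 1, 1, 1, 1]; D is the diagonal matrix of degrees and L = D - A. L has integer entries, so p(x) = det(xI - L) has integer coefficients. Expanding the determinant yields x^9 - 16x^8 + 84x^7 - 224x^6 + 350x^5 - 336x^4 + 196x^3 - 64x^2 + 9x. Since p(0) = det(-L) = 0, x divides p(x). There is one zero in the spectrum, matching the 1 component.

x^9 - 16x^8 + 84x^7 - 224x^6 + 350x^5 - 336x^4 + 196x^3 - 64x^2 + 9x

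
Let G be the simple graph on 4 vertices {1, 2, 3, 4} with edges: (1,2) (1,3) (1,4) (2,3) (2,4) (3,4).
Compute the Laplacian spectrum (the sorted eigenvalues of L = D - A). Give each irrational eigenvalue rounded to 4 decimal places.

[0, 4, 4, 4]

With the vertex order [1, 2, 3, 4], the degrees are [3, 3, 3, 3], giving D = diag(3, 3, 3, 3) and L = D - A. Since every row of L sums to 0, the all-ones vector is in the kernel and 0 is an eigenvalue. The single zero eigenvalue shows the graph is connected. By the matrix-tree theorem the graph has (1/4) * product of the nonzero eigenvalues = 16 spanning trees. There is one zero in the spectrum, matching the 1 component.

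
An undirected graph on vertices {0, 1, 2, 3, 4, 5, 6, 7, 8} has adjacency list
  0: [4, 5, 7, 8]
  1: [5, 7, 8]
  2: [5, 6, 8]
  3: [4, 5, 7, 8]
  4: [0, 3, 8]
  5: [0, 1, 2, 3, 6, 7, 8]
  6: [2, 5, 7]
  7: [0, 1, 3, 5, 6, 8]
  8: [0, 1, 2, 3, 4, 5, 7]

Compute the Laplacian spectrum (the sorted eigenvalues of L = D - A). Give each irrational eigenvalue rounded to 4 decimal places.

[0, 1.9029, 2.6622, 3.7106, 4, 4.3722, 7.1541, 7.9607, 8.2374]

Each diagonal entry of L is the vertex degree and each off-diagonal entry is -1 where an edge is present, 0 otherwise; in the order [0, 1, 2, 3, 4, 5, 6, 7, 8] the diagonal is [4, 3, 3, 4, 3, 7, 3, 6, 7]. Diagonalising L (or applying a numerical eigensolver to the 9x9 matrix) gives the spectrum above. The single zero eigenvalue shows the graph is connected. By the matrix-tree theorem the graph has (1/9) * product of the nonzero eigenvalues = 17136 spanning trees. There is one zero in the spectrum, matching the 1 component.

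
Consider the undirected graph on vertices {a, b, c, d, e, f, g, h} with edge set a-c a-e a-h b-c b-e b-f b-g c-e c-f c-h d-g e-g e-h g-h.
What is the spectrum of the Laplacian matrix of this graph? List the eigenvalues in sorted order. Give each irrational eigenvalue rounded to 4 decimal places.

[0, 0.8150, 1.7485, 3.2126, 4.4585, 5.1862, 6.1107, 6.4686]

Each diagonal entry of L is the vertex degree and each off-diagonal entry is -1 where an edge is present, 0 otherwise; in the order [a, b, c, d, e, f, g, h] the diagonal is [3, 4, 5, 1, 5, 2, 4, 4]. Diagonalising L (or applying a numerical eigensolver to the 8x8 matrix) gives the spectrum above. The largest eigenvalue, 6.4686, is at most the vertex count 8.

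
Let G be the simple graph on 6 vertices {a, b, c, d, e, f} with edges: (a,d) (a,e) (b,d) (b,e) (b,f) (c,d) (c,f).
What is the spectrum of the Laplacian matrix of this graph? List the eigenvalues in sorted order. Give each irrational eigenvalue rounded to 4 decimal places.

With the vertex order [a, b, c, d, e, f], the degrees are [2, 3, 2, 3, 2, 2], giving D = diag(2, 3, 2, 3, 2, 2) and L = D - A. Diagonalising L (or applying a numerical eigensolver to the 6x6 matrix) gives the spectrum above. The single zero eigenvalue shows the graph is connected.

[0, 1, 2, 3, 3, 5]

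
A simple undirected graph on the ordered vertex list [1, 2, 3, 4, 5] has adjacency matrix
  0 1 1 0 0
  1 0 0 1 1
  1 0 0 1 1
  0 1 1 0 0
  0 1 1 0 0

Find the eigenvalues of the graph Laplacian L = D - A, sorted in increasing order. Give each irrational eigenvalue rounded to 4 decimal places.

Reading degrees in the order [1, 2, 3, 4, 5] gives [2, 3, 3, 2, 2]; set D = diag(2, 3, 3, 2, 2) and form L = D - A. Diagonalising L (or applying a numerical eigensolver to the 5x5 matrix) gives the spectrum above. The largest eigenvalue, 5, is at most the vertex count 5.

[0, 2, 2, 3, 5]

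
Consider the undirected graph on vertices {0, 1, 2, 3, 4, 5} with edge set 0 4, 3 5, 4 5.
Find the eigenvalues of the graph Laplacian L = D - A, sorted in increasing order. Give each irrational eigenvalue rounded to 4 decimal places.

Each diagonal entry of L is the vertex degree and each off-diagonal entry is -1 where an edge is present, 0 otherwise; in the order [0, 1, 2, 3, 4, 5] the diagonal is [1, 0, 0, 1, 2, 2]. Since every row of L sums to 0, the all-ones vector is in the kernel and 0 is an eigenvalue. The 3 zero eigenvalues correspond to the 3 connected components. There are 3 zeros in the spectrum, matching the 3 components.

[0, 0, 0, 0.5858, 2, 3.4142]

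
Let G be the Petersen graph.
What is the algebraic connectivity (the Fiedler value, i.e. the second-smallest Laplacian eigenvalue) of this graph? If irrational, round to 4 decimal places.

2

The graph has 10 vertices and degree multiset [3, 3, 3, 3, 3, 3, 3, 3, 3, 3]; D is the diagonal matrix of degrees and L = D - A. The sorted Laplacian eigenvalues are [0, 2, 2, 2, 2, 2, 5, 5, 5, 5]; the algebraic connectivity is the second entry, 2. The eigenvalues sum to 30, which equals trace(L) = 2|E|.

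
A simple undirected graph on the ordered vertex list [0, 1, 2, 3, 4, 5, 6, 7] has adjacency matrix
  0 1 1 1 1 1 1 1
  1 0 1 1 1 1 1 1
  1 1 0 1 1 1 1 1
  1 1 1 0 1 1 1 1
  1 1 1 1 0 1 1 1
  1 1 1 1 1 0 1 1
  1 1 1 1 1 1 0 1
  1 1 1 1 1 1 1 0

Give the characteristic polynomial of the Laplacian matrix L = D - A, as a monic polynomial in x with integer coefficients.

With the vertex order [0, 1, 2, 3, 4, 5, 6, 7], the degrees are [7, 7, 7, 7, 7, 7, 7, 7], giving D = diag(7, 7, 7, 7, 7, 7, 7, 7) and L = D - A. L has integer entries, so p(x) = det(xI - L) has integer coefficients. Expanding the determinant yields x^8 - 56x^7 + 1344x^6 - 17920x^5 + 143360x^4 - 688128x^3 + 1835008x^2 - 2097152x. The coefficient of x^7 equals -trace(L) = -56, matching the sum of degrees. By the matrix-tree theorem the graph has (1/8) * product of the nonzero eigenvalues = 262144 spanning trees.

x^8 - 56x^7 + 1344x^6 - 17920x^5 + 143360x^4 - 688128x^3 + 1835008x^2 - 2097152x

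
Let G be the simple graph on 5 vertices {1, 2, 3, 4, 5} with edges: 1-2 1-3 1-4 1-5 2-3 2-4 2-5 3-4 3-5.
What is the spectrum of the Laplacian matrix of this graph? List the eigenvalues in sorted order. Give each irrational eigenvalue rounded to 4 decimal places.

With the vertex order [1, 2, 3, 4, 5], the degrees are [4, 4, 4, 3, 3], giving D = diag(4, 4, 4, 3, 3) and L = D - A. Since every row of L sums to 0, the all-ones vector is in the kernel and 0 is an eigenvalue. The single zero eigenvalue shows the graph is connected. The eigenvalues sum to 18, which equals trace(L) = 2|E|. The largest eigenvalue, 5, is at most the vertex count 5.

[0, 3, 5, 5, 5]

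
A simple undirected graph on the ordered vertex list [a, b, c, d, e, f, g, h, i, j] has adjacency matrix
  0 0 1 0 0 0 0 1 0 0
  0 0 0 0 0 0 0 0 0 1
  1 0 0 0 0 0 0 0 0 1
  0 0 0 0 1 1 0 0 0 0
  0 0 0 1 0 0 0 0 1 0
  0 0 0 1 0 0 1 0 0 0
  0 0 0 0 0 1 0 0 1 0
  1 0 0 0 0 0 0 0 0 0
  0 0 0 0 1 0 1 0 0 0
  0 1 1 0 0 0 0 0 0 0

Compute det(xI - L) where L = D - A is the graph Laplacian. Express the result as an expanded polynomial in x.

Each diagonal entry of L is the vertex degree and each off-diagonal entry is -1 where an edge is present, 0 otherwise; in the order [a, b, c, d, e, f, g, h, i, j] the diagonal is [2, 1, 2, 2, 2, 2, 2, 1, 2, 2]. L has integer entries, so p(x) = det(xI - L) has integer coefficients. Expanding the determinant yields x^10 - 18x^9 + 136x^8 - 560x^7 + 1365x^6 - 2000x^5 + 1700x^4 - 750x^3 + 125x^2. The coefficient of x^9 equals -trace(L) = -18, matching the sum of degrees. There are 2 zeros in the spectrum, matching the 2 components. The largest eigenvalue, 3.6180, is at most the vertex count 10.

x^10 - 18x^9 + 136x^8 - 560x^7 + 1365x^6 - 2000x^5 + 1700x^4 - 750x^3 + 125x^2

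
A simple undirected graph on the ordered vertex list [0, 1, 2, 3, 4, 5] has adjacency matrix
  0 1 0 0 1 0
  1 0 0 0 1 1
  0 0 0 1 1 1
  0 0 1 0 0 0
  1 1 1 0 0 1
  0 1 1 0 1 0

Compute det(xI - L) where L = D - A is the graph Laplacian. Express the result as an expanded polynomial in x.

Reading degrees in the order [0, 1, 2, 3, 4, 5] gives [2, 3, 3, 1, 4, 3]; set D = diag(2, 3, 3, 1, 4, 3) and form L = D - A. Computing det(xI - L) by cofactor expansion (or equivalently via sum-over-permutations) gives x^6 - 16x^5 + 96x^4 - 264x^3 + 320x^2 - 126x. The coefficient of x^5 equals -trace(L) = -16, matching the sum of degrees. The eigenvalues sum to 16, which equals trace(L) = 2|E|. By the matrix-tree theorem the graph has (1/6) * product of the nonzero eigenvalues = 21 spanning trees.

x^6 - 16x^5 + 96x^4 - 264x^3 + 320x^2 - 126x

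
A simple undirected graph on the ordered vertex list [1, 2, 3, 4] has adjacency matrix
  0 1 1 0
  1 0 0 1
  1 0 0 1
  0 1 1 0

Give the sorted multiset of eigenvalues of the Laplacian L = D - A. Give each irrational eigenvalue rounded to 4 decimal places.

Each diagonal entry of L is the vertex degree and each off-diagonal entry is -1 where an edge is present, 0 otherwise; in the order [1, 2, 3, 4] the diagonal is [2, 2, 2, 2]. The multiplicity of 0 as a Laplacian eigenvalue equals the number of connected components. There is one zero in the spectrum, matching the 1 component. The largest eigenvalue, 4, is at most the vertex count 4.

[0, 2, 2, 4]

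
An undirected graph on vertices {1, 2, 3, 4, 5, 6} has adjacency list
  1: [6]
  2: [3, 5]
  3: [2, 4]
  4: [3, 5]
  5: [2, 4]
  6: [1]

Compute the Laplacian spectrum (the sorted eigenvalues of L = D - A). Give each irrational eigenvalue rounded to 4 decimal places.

[0, 0, 2, 2, 2, 4]

Reading degrees in the order [1, 2, 3, 4, 5, 6] gives [1, 2, 2, 2, 2, 1]; set D = diag(1, 2, 2, 2, 2, 1) and form L = D - A. Since every row of L sums to 0, the all-ones vector is in the kernel and 0 is an eigenvalue. The 2 zero eigenvalues correspond to the 2 connected components. There are 2 zeros in the spectrum, matching the 2 components.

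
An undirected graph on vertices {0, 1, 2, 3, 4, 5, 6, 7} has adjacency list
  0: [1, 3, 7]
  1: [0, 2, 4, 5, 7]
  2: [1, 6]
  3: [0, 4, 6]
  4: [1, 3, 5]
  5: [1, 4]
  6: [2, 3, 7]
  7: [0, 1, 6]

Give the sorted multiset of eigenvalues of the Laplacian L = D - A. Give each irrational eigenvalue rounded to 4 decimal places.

Reading degrees in the order [0, 1, 2, 3, 4, 5, 6, 7] gives [3, 5, 2, 3, 3, 2, 3, 3]; set D = diag(3, 5, 2, 3, 3, 2, 3, 3) and form L = D - A. L is symmetric positive semidefinite, so every eigenvalue is real and nonnegative. The single zero eigenvalue shows the graph is connected. By the matrix-tree theorem the graph has (1/8) * product of the nonzero eigenvalues = 277 spanning trees.

[0, 1.2539, 1.8074, 2.4826, 3.1573, 3.8128, 5.2296, 6.2565]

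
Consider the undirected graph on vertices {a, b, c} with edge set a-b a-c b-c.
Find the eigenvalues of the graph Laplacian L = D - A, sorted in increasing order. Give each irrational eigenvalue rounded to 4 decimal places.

[0, 3, 3]

Reading degrees in the order [a, b, c] gives [2, 2, 2]; set D = diag(2, 2, 2) and form L = D - A. Diagonalising L (or applying a numerical eigensolver to the 3x3 matrix) gives the spectrum above. The largest eigenvalue, 3, is at most the vertex count 3. By the matrix-tree theorem the graph has (1/3) * product of the nonzero eigenvalues = 3 spanning trees.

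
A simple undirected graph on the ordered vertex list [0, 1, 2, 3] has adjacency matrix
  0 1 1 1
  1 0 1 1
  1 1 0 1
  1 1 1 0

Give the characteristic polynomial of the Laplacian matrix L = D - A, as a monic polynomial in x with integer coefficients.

x^4 - 12x^3 + 48x^2 - 64x

With the vertex order [0, 1, 2, 3], the degrees are [3, 3, 3, 3], giving D = diag(3, 3, 3, 3) and L = D - A. The eigenvalues of L are [0, 4, 4, 4]; the characteristic polynomial is the product of (x - lambda_i), which multiplies out to x^4 - 12x^3 + 48x^2 - 64x. The constant term is 0 because L is singular (the all-ones vector lies in its kernel). By the matrix-tree theorem the graph has (1/4) * product of the nonzero eigenvalues = 16 spanning trees.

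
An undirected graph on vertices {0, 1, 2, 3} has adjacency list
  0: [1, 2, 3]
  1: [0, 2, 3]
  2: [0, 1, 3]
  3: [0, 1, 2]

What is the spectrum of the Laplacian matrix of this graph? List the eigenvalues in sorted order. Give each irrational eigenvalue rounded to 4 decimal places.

Reading degrees in the order [0, 1, 2, 3] gives [3, 3, 3, 3]; set D = diag(3, 3, 3, 3) and form L = D - A. The multiplicity of 0 as a Laplacian eigenvalue equals the number of connected components. There is one zero in the spectrum, matching the 1 component. By the matrix-tree theorem the graph has (1/4) * product of the nonzero eigenvalues = 16 spanning trees.

[0, 4, 4, 4]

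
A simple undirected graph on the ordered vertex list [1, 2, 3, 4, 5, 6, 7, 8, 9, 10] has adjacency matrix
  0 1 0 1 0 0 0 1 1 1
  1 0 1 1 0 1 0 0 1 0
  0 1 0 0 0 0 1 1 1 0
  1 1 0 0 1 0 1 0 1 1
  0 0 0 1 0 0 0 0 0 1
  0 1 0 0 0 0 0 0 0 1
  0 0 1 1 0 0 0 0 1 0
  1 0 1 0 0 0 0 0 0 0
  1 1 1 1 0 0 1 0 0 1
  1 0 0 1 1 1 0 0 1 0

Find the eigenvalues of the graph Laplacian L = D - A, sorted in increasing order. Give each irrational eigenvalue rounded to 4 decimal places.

Reading degrees in the order [1, 2, 3, 4, 5, 6, 7, 8, 9, 10] gives [5, 5, 4, 6, 2, 2, 3, 2, 6, 5]; set D = diag(5, 5, 4, 6, 2, 2, 3, 2, 6, 5) and form L = D - A. The multiplicity of 0 as a Laplacian eigenvalue equals the number of connected components. The single zero eigenvalue shows the graph is connected. The largest eigenvalue, 7.4498, is at most the vertex count 10. By the matrix-tree theorem the graph has (1/10) * product of the nonzero eigenvalues = 15481 spanning trees.

[0, 1.3560, 1.7646, 2.1535, 3.5197, 4.2784, 5.4602, 6.7320, 7.2859, 7.4498]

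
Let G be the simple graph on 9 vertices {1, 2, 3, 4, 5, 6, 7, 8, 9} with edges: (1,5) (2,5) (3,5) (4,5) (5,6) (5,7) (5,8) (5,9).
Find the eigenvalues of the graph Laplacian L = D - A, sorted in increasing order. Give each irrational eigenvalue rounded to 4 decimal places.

Reading degrees in the order [1, 2, 3, 4, 5, 6, 7, 8, 9] gives [1, 1, 1, 1, 8, 1, 1, 1, 1]; set D = diag(1, 1, 1, 1, 8, 1, 1, 1, 1) and form L = D - A. Since every row of L sums to 0, the all-ones vector is in the kernel and 0 is an eigenvalue. There is one zero in the spectrum, matching the 1 component.

[0, 1, 1, 1, 1, 1, 1, 1, 9]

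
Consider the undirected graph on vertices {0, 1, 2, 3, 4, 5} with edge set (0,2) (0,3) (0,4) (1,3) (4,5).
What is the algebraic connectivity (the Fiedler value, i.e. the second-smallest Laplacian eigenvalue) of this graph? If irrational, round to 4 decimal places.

0.3820

Each diagonal entry of L is the vertex degree and each off-diagonal entry is -1 where an edge is present, 0 otherwise; in the order [0, 1, 2, 3, 4, 5] the diagonal is [3, 1, 1, 2, 2, 1]. The sorted Laplacian eigenvalues are [0, 0.3820, 0.6972, 2, 2.6180, 4.3028]; the algebraic connectivity is the second entry, 0.3820. The eigenvalues sum to 10, which equals trace(L) = 2|E|. By the matrix-tree theorem the graph has (1/6) * product of the nonzero eigenvalues = 1 spanning tree.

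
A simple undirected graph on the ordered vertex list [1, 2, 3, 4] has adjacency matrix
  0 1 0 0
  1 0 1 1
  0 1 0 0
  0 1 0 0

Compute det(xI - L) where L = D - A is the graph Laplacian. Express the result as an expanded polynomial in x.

With the vertex order [1, 2, 3, 4], the degrees are [1, 3, 1, 1], giving D = diag(1, 3, 1, 1) and L = D - A. The eigenvalues of L are [0, 1, 1, 4]; the characteristic polynomial is the product of (x - lambda_i), which multiplies out to x^4 - 6x^3 + 9x^2 - 4x. The coefficient of x^3 equals -trace(L) = -6, matching the sum of degrees. By the matrix-tree theorem the graph has (1/4) * product of the nonzero eigenvalues = 1 spanning tree.

x^4 - 6x^3 + 9x^2 - 4x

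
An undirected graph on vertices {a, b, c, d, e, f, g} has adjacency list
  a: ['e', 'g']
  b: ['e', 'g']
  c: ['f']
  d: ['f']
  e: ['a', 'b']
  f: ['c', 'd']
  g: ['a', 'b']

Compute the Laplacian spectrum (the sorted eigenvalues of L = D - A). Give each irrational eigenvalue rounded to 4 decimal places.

[0, 0, 1, 2, 2, 3, 4]

With the vertex order [a, b, c, d, e, f, g], the degrees are [2, 2, 1, 1, 2, 2, 2], giving D = diag(2, 2, 1, 1, 2, 2, 2) and L = D - A. The multiplicity of 0 as a Laplacian eigenvalue equals the number of connected components. The 2 zero eigenvalues correspond to the 2 connected components. The largest eigenvalue, 4, is at most the vertex count 7.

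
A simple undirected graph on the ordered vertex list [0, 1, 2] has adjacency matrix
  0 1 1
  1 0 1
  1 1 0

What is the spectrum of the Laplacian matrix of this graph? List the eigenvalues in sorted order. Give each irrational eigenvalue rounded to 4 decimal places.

Reading degrees in the order [0, 1, 2] gives [2, 2, 2]; set D = diag(2, 2, 2) and form L = D - A. The multiplicity of 0 as a Laplacian eigenvalue equals the number of connected components. The single zero eigenvalue shows the graph is connected. The eigenvalues sum to 6, which equals trace(L) = 2|E|.

[0, 3, 3]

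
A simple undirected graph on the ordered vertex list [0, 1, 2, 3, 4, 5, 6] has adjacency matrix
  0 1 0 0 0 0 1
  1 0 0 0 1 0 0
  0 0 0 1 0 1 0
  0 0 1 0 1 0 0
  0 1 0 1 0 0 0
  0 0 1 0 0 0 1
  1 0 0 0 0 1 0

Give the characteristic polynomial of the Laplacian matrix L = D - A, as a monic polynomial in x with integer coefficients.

x^7 - 14x^6 + 77x^5 - 210x^4 + 294x^3 - 196x^2 + 49x

With the vertex order [0, 1, 2, 3, 4, 5, 6], the degrees are [2, 2, 2, 2, 2, 2, 2], giving D = diag(2, 2, 2, 2, 2, 2, 2) and L = D - A. Computing det(xI - L) by cofactor expansion (or equivalently via sum-over-permutations) gives x^7 - 14x^6 + 77x^5 - 210x^4 + 294x^3 - 196x^2 + 49x. Since p(0) = det(-L) = 0, x divides p(x).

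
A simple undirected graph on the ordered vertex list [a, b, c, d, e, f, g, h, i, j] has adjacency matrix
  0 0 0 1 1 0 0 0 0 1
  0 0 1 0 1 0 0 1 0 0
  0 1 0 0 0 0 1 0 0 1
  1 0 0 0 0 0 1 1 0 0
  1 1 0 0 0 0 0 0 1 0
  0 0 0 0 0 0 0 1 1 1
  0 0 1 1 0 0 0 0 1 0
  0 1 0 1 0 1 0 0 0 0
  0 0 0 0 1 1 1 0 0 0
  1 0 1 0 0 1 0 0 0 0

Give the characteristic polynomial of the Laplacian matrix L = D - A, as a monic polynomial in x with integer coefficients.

x^10 - 30x^9 + 390x^8 - 2880x^7 + 13305x^6 - 39882x^5 + 77640x^4 - 94800x^3 + 66000x^2 - 20000x

Reading degrees in the order [a, b, c, d, e, f, g, h, i, j] gives [3, 3, 3, 3, 3, 3, 3, 3, 3, 3]; set D = diag(3, 3, 3, 3, 3, 3, 3, 3, 3, 3) and form L = D - A. Computing det(xI - L) by cofactor expansion (or equivalently via sum-over-permutations) gives x^10 - 30x^9 + 390x^8 - 2880x^7 + 13305x^6 - 39882x^5 + 77640x^4 - 94800x^3 + 66000x^2 - 20000x. The constant term is 0 because L is singular (the all-ones vector lies in its kernel). The largest eigenvalue, 5, is at most the vertex count 10. There is one zero in the spectrum, matching the 1 component.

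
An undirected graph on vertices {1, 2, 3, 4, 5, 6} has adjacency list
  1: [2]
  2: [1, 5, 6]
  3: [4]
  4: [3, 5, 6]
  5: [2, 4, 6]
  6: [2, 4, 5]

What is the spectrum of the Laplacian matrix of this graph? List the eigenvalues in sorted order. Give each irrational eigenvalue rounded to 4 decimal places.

Each diagonal entry of L is the vertex degree and each off-diagonal entry is -1 where an edge is present, 0 otherwise; in the order [1, 2, 3, 4, 5, 6] the diagonal is [1, 3, 1, 3, 3, 3]. Diagonalising L (or applying a numerical eigensolver to the 6x6 matrix) gives the spectrum above. There is one zero in the spectrum, matching the 1 component. The largest eigenvalue, 4.7321, is at most the vertex count 6.

[0, 0.5858, 1.2679, 3.4142, 4, 4.7321]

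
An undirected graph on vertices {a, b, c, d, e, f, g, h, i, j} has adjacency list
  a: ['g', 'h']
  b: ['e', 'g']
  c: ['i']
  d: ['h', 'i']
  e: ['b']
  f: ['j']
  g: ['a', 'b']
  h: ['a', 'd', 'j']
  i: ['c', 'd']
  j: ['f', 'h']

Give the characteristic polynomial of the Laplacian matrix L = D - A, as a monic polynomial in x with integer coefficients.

Each diagonal entry of L is the vertex degree and each off-diagonal entry is -1 where an edge is present, 0 otherwise; in the order [a, b, c, d, e, f, g, h, i, j] the diagonal is [2, 2, 1, 2, 1, 1, 2, 3, 2, 2]. L has integer entries, so p(x) = det(xI - L) has integer coefficients. Expanding the determinant yields x^10 - 18x^9 + 135x^8 - 548x^7 + 1308x^6 - 1866x^5 + 1546x^4 - 688x^3 + 141x^2 - 10x. The coefficient of x^9 equals -trace(L) = -18, matching the sum of degrees. The largest eigenvalue, 4.4659, is at most the vertex count 10.

x^10 - 18x^9 + 135x^8 - 548x^7 + 1308x^6 - 1866x^5 + 1546x^4 - 688x^3 + 141x^2 - 10x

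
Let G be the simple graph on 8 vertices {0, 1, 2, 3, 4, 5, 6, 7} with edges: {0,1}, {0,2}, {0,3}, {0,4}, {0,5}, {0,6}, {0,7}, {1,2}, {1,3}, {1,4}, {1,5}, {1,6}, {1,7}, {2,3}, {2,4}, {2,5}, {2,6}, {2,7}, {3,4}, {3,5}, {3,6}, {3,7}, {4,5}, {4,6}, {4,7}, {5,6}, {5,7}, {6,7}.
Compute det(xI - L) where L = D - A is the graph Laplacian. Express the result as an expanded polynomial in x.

Each diagonal entry of L is the vertex degree and each off-diagonal entry is -1 where an edge is present, 0 otherwise; in the order [0, 1, 2, 3, 4, 5, 6, 7] the diagonal is [7, 7, 7, 7, 7, 7, 7, 7]. Computing det(xI - L) by cofactor expansion (or equivalently via sum-over-permutations) gives x^8 - 56x^7 + 1344x^6 - 17920x^5 + 143360x^4 - 688128x^3 + 1835008x^2 - 2097152x. Since p(0) = det(-L) = 0, x divides p(x). By the matrix-tree theorem the graph has (1/8) * product of the nonzero eigenvalues = 262144 spanning trees. There is one zero in the spectrum, matching the 1 component.

x^8 - 56x^7 + 1344x^6 - 17920x^5 + 143360x^4 - 688128x^3 + 1835008x^2 - 2097152x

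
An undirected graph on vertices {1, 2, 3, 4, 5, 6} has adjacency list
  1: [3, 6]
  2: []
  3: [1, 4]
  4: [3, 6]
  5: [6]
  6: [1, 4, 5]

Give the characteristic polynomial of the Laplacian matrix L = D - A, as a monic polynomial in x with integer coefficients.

With the vertex order [1, 2, 3, 4, 5, 6], the degrees are [2, 0, 2, 2, 1, 3], giving D = diag(2, 0, 2, 2, 1, 3) and L = D - A. L has integer entries, so p(x) = det(xI - L) has integer coefficients. Expanding the determinant yields x^6 - 10x^5 + 34x^4 - 46x^3 + 20x^2. The constant term is 0 because L is singular (the all-ones vector lies in its kernel).

x^6 - 10x^5 + 34x^4 - 46x^3 + 20x^2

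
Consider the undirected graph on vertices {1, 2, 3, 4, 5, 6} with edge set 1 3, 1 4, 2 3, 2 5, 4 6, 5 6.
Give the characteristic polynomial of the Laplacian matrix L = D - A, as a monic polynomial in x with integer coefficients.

x^6 - 12x^5 + 54x^4 - 112x^3 + 105x^2 - 36x

With the vertex order [1, 2, 3, 4, 5, 6], the degrees are [2, 2, 2, 2, 2, 2], giving D = diag(2, 2, 2, 2, 2, 2) and L = D - A. L has integer entries, so p(x) = det(xI - L) has integer coefficients. Expanding the determinant yields x^6 - 12x^5 + 54x^4 - 112x^3 + 105x^2 - 36x. The coefficient of x^5 equals -trace(L) = -12, matching the sum of degrees. By the matrix-tree theorem the graph has (1/6) * product of the nonzero eigenvalues = 6 spanning trees. The largest eigenvalue, 4, is at most the vertex count 6.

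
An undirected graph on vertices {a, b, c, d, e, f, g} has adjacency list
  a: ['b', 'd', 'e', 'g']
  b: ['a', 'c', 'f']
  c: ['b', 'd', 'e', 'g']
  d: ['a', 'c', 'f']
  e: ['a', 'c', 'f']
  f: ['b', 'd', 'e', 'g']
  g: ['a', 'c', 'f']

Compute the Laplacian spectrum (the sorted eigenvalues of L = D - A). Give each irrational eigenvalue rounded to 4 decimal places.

Each diagonal entry of L is the vertex degree and each off-diagonal entry is -1 where an edge is present, 0 otherwise; in the order [a, b, c, d, e, f, g] the diagonal is [4, 3, 4, 3, 3, 4, 3]. Diagonalising L (or applying a numerical eigensolver to the 7x7 matrix) gives the spectrum above.

[0, 3, 3, 3, 4, 4, 7]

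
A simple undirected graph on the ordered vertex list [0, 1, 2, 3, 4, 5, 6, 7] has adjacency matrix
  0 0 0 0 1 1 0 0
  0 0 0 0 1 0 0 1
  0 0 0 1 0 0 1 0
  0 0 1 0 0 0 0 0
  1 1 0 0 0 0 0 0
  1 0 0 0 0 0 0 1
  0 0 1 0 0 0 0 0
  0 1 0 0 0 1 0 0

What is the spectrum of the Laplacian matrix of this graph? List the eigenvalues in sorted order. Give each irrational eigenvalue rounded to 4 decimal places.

[0, 0, 1, 1.3820, 1.3820, 3, 3.6180, 3.6180]

With the vertex order [0, 1, 2, 3, 4, 5, 6, 7], the degrees are [2, 2, 2, 1, 2, 2, 1, 2], giving D = diag(2, 2, 2, 1, 2, 2, 1, 2) and L = D - A. L is symmetric positive semidefinite, so every eigenvalue is real and nonnegative. The 2 zero eigenvalues correspond to the 2 connected components. There are 2 zeros in the spectrum, matching the 2 components. The eigenvalues sum to 14, which equals trace(L) = 2|E|.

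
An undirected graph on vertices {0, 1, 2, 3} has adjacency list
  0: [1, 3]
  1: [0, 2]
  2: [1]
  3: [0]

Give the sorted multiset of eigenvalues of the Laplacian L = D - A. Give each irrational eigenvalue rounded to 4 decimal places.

Reading degrees in the order [0, 1, 2, 3] gives [2, 2, 1, 1]; set D = diag(2, 2, 1, 1) and form L = D - A. The multiplicity of 0 as a Laplacian eigenvalue equals the number of connected components. The largest eigenvalue, 3.4142, is at most the vertex count 4.

[0, 0.5858, 2, 3.4142]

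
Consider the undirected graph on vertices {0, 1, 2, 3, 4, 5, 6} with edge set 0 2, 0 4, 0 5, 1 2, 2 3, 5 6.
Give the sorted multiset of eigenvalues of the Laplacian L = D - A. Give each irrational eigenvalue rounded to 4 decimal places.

Reading degrees in the order [0, 1, 2, 3, 4, 5, 6] gives [3, 1, 3, 1, 1, 2, 1]; set D = diag(3, 1, 3, 1, 1, 2, 1) and form L = D - A. L is symmetric positive semidefinite, so every eigenvalue is real and nonnegative.

[0, 0.3217, 0.6802, 1, 2.1397, 3.2297, 4.6287]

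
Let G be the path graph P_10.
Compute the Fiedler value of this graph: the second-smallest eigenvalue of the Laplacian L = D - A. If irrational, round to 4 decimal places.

0.0979

The graph has 10 vertices and degree multiset [2, 2, 2, 2, 2, 2, 2, 2, 1, 1]; D is the diagonal matrix of degrees and L = D - A. Computing the eigenvalues of L and sorting gives [0, 0.0979, 0.3820, 0.8244, 1.3820, 2, 2.6180, 3.1756, 3.6180, 3.9021]. The Fiedler value lambda_2 = 0.0979 is strictly positive, so the graph is connected. There is one zero in the spectrum, matching the 1 component.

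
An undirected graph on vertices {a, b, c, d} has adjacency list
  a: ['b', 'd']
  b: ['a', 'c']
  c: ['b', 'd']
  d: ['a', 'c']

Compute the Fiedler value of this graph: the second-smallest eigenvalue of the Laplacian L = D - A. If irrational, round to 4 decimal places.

2

Each diagonal entry of L is the vertex degree and each off-diagonal entry is -1 where an edge is present, 0 otherwise; in the order [a, b, c, d] the diagonal is [2, 2, 2, 2]. The sorted Laplacian eigenvalues are [0, 2, 2, 4]; the algebraic connectivity is the second entry, 2. The eigenvalues sum to 8, which equals trace(L) = 2|E|.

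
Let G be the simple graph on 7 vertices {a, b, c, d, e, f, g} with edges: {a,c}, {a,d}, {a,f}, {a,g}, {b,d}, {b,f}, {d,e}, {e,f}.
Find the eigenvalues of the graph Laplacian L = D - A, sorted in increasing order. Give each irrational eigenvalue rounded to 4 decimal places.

[0, 0.6766, 1, 2, 3, 3.6421, 5.6813]

Reading degrees in the order [a, b, c, d, e, f, g] gives [4, 2, 1, 3, 2, 3, 1]; set D = diag(4, 2, 1, 3, 2, 3, 1) and form L = D - A. The multiplicity of 0 as a Laplacian eigenvalue equals the number of connected components. The eigenvalues sum to 16, which equals trace(L) = 2|E|.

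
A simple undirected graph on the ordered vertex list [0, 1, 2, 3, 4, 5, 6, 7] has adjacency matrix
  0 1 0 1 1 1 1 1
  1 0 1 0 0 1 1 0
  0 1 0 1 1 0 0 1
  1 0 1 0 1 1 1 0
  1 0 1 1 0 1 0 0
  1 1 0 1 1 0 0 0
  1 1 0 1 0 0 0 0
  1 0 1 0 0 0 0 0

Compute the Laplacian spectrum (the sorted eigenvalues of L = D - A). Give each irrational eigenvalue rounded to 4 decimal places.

Reading degrees in the order [0, 1, 2, 3, 4, 5, 6, 7] gives [6, 4, 4, 5, 4, 4, 3, 2]; set D = diag(6, 4, 4, 5, 4, 4, 3, 2) and form L = D - A. Diagonalising L (or applying a numerical eigensolver to the 8x8 matrix) gives the spectrum above. The eigenvalues sum to 32, which equals trace(L) = 2|E|.

[0, 1.8260, 2.8203, 4, 4, 5.5018, 6.4235, 7.4283]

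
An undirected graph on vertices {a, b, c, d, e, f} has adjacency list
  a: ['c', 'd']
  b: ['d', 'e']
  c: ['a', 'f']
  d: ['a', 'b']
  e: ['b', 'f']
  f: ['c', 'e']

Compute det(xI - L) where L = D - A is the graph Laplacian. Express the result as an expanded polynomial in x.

With the vertex order [a, b, c, d, e, f], the degrees are [2, 2, 2, 2, 2, 2], giving D = diag(2, 2, 2, 2, 2, 2) and L = D - A. The eigenvalues of L are [0, 1, 1, 3, 3, 4]; the characteristic polynomial is the product of (x - lambda_i), which multiplies out to x^6 - 12x^5 + 54x^4 - 112x^3 + 105x^2 - 36x. The coefficient of x^5 equals -trace(L) = -12, matching the sum of degrees. There is one zero in the spectrum, matching the 1 component. The eigenvalues sum to 12, which equals trace(L) = 2|E|.

x^6 - 12x^5 + 54x^4 - 112x^3 + 105x^2 - 36x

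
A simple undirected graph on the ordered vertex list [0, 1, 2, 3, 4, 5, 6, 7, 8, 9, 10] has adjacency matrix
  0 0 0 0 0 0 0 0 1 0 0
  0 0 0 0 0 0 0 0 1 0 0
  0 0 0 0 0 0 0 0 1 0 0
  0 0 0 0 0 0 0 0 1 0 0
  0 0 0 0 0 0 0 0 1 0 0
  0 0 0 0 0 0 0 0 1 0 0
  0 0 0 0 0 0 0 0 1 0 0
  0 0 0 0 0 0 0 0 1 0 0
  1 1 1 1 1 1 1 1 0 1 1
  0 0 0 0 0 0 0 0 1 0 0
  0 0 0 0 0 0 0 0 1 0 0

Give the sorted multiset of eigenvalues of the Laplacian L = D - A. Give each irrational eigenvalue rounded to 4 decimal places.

[0, 1, 1, 1, 1, 1, 1, 1, 1, 1, 11]

With the vertex order [0, 1, 2, 3, 4, 5, 6, 7, 8, 9, 10], the degrees are [1, 1, 1, 1, 1, 1, 1, 1, 10, 1, 1], giving D = diag(1, 1, 1, 1, 1, 1, 1, 1, 10, 1, 1) and L = D - A. L is symmetric positive semidefinite, so every eigenvalue is real and nonnegative. The single zero eigenvalue shows the graph is connected. By the matrix-tree theorem the graph has (1/11) * product of the nonzero eigenvalues = 1 spanning tree. The largest eigenvalue, 11, is at most the vertex count 11.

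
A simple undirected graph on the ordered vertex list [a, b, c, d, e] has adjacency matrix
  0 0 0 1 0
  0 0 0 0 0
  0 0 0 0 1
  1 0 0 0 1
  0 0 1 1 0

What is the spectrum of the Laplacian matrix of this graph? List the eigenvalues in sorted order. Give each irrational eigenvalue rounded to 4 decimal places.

With the vertex order [a, b, c, d, e], the degrees are [1, 0, 1, 2, 2], giving D = diag(1, 0, 1, 2, 2) and L = D - A. The multiplicity of 0 as a Laplacian eigenvalue equals the number of connected components. The 2 zero eigenvalues correspond to the 2 connected components. The largest eigenvalue, 3.4142, is at most the vertex count 5.

[0, 0, 0.5858, 2, 3.4142]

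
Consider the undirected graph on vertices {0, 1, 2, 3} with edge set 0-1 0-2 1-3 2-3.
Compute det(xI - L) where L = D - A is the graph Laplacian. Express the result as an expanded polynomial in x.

With the vertex order [0, 1, 2, 3], the degrees are [2, 2, 2, 2], giving D = diag(2, 2, 2, 2) and L = D - A. The eigenvalues of L are [0, 2, 2, 4]; the characteristic polynomial is the product of (x - lambda_i), which multiplies out to x^4 - 8x^3 + 20x^2 - 16x. The coefficient of x^3 equals -trace(L) = -8, matching the sum of degrees. The eigenvalues sum to 8, which equals trace(L) = 2|E|. The largest eigenvalue, 4, is at most the vertex count 4.

x^4 - 8x^3 + 20x^2 - 16x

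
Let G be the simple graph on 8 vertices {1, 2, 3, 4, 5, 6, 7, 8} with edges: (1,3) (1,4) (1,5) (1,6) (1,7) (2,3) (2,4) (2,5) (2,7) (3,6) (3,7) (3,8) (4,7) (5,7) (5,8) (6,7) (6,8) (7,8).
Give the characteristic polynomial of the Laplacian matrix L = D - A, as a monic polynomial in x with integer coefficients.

x^8 - 36x^7 + 544x^6 - 4470x^5 + 21555x^4 - 60946x^3 + 93449x^2 - 59848x

Each diagonal entry of L is the vertex degree and each off-diagonal entry is -1 where an edge is present, 0 otherwise; in the order [1, 2, 3, 4, 5, 6, 7, 8] the diagonal is [5, 4, 5, 3, 4, 4, 7, 4]. L has integer entries, so p(x) = det(xI - L) has integer coefficients. Expanding the determinant yields x^8 - 36x^7 + 544x^6 - 4470x^5 + 21555x^4 - 60946x^3 + 93449x^2 - 59848x. Since p(0) = det(-L) = 0, x divides p(x). The eigenvalues sum to 36, which equals trace(L) = 2|E|.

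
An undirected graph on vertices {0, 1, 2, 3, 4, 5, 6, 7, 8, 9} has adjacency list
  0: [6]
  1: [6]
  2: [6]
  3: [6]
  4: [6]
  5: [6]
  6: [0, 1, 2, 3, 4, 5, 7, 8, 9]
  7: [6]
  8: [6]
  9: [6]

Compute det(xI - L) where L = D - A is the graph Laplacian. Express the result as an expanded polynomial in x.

Each diagonal entry of L is the vertex degree and each off-diagonal entry is -1 where an edge is present, 0 otherwise; in the order [0, 1, 2, 3, 4, 5, 6, 7, 8, 9] the diagonal is [1, 1, 1, 1, 1, 1, 9, 1, 1, 1]. L has integer entries, so p(x) = det(xI - L) has integer coefficients. Expanding the determinant yields x^10 - 18x^9 + 108x^8 - 336x^7 + 630x^6 - 756x^5 + 588x^4 - 288x^3 + 81x^2 - 10x. Since p(0) = det(-L) = 0, x divides p(x).

x^10 - 18x^9 + 108x^8 - 336x^7 + 630x^6 - 756x^5 + 588x^4 - 288x^3 + 81x^2 - 10x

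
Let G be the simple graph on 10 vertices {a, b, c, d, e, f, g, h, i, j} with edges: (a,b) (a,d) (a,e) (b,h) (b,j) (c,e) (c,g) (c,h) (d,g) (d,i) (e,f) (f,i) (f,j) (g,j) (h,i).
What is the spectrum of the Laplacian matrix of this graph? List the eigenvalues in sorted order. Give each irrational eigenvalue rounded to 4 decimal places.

With the vertex order [a, b, c, d, e, f, g, h, i, j], the degrees are [3, 3, 3, 3, 3, 3, 3, 3, 3, 3], giving D = diag(3, 3, 3, 3, 3, 3, 3, 3, 3, 3) and L = D - A. L is symmetric positive semidefinite, so every eigenvalue is real and nonnegative. The eigenvalues sum to 30, which equals trace(L) = 2|E|. There is one zero in the spectrum, matching the 1 component.

[0, 2, 2, 2, 2, 2, 5, 5, 5, 5]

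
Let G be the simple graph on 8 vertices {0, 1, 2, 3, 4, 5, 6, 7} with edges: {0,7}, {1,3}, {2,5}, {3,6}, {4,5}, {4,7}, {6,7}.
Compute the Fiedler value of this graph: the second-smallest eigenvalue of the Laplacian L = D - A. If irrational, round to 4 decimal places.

0.1981

Reading degrees in the order [0, 1, 2, 3, 4, 5, 6, 7] gives [1, 1, 1, 2, 2, 2, 2, 3]; set D = diag(1, 1, 1, 2, 2, 2, 2, 3) and form L = D - A. Computing the eigenvalues of L and sorting gives [0, 0.1981, 0.4915, 1.3204, 1.5550, 2.8258, 3.2470, 4.3623]. The Fiedler value lambda_2 = 0.1981 is strictly positive, so the graph is connected.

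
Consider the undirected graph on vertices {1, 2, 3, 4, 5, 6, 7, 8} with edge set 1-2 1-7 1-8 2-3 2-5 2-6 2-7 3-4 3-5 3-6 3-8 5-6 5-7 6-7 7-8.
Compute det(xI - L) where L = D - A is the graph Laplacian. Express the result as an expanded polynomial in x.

x^8 - 30x^7 + 372x^6 - 2454x^5 + 9207x^4 - 19348x^3 + 20572x^2 - 8160x

Each diagonal entry of L is the vertex degree and each off-diagonal entry is -1 where an edge is present, 0 otherwise; in the order [1, 2, 3, 4, 5, 6, 7, 8] the diagonal is [3, 5, 5, 1, 4, 4, 5, 3]. L has integer entries, so p(x) = det(xI - L) has integer coefficients. Expanding the determinant yields x^8 - 30x^7 + 372x^6 - 2454x^5 + 9207x^4 - 19348x^3 + 20572x^2 - 8160x. The coefficient of x^7 equals -trace(L) = -30, matching the sum of degrees. By the matrix-tree theorem the graph has (1/8) * product of the nonzero eigenvalues = 1020 spanning trees. The largest eigenvalue, 6.9530, is at most the vertex count 8.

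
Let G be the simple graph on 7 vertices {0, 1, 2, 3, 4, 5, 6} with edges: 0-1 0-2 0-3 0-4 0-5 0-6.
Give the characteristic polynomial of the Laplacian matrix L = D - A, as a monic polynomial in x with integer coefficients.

Each diagonal entry of L is the vertex degree and each off-diagonal entry is -1 where an edge is present, 0 otherwise; in the order [0, 1, 2, 3, 4, 5, 6] the diagonal is [6, 1, 1, 1, 1, 1, 1]. Computing det(xI - L) by cofactor expansion (or equivalently via sum-over-permutations) gives x^7 - 12x^6 + 45x^5 - 80x^4 + 75x^3 - 36x^2 + 7x. The coefficient of x^6 equals -trace(L) = -12, matching the sum of degrees. The largest eigenvalue, 7, is at most the vertex count 7.

x^7 - 12x^6 + 45x^5 - 80x^4 + 75x^3 - 36x^2 + 7x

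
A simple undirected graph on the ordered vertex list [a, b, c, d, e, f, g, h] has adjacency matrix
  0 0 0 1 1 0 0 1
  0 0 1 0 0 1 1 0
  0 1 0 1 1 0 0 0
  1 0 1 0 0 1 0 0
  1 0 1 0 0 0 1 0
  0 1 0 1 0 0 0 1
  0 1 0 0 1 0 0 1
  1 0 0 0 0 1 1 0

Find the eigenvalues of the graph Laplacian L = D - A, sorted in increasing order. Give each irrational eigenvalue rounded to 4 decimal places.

Reading degrees in the order [a, b, c, d, e, f, g, h] gives [3, 3, 3, 3, 3, 3, 3, 3]; set D = diag(3, 3, 3, 3, 3, 3, 3, 3) and form L = D - A. The multiplicity of 0 as a Laplacian eigenvalue equals the number of connected components. The single zero eigenvalue shows the graph is connected. There is one zero in the spectrum, matching the 1 component.

[0, 2, 2, 2, 4, 4, 4, 6]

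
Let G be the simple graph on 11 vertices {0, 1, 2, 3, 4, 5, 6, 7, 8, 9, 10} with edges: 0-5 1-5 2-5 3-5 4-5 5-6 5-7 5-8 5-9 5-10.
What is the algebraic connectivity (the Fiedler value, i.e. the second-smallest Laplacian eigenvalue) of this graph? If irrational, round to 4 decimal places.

1

Each diagonal entry of L is the vertex degree and each off-diagonal entry is -1 where an edge is present, 0 otherwise; in the order [0, 1, 2, 3, 4, 5, 6, 7, 8, 9, 10] the diagonal is [1, 1, 1, 1, 1, 10, 1, 1, 1, 1, 1]. The sorted Laplacian eigenvalues are [0, 1, 1, 1, 1, 1, 1, 1, 1, 1, 11]; the algebraic connectivity is the second entry, 1.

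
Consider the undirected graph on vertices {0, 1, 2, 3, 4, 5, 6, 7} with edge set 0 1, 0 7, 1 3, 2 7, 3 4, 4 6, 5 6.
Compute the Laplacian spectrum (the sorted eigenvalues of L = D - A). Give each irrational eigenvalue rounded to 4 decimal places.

[0, 0.1522, 0.5858, 1.2346, 2, 2.7654, 3.4142, 3.8478]

Reading degrees in the order [0, 1, 2, 3, 4, 5, 6, 7] gives [2, 2, 1, 2, 2, 1, 2, 2]; set D = diag(2, 2, 1, 2, 2, 1, 2, 2) and form L = D - A. Since every row of L sums to 0, the all-ones vector is in the kernel and 0 is an eigenvalue. The eigenvalues sum to 14, which equals trace(L) = 2|E|. There is one zero in the spectrum, matching the 1 component.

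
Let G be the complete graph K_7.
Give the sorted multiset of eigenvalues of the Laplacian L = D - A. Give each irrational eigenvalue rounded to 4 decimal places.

[0, 7, 7, 7, 7, 7, 7]

The graph has 7 vertices and degree multiset [6, 6, 6, 6, 6, 6, 6]; D is the diagonal matrix of degrees and L = D - A. Since every row of L sums to 0, the all-ones vector is in the kernel and 0 is an eigenvalue. The single zero eigenvalue shows the graph is connected.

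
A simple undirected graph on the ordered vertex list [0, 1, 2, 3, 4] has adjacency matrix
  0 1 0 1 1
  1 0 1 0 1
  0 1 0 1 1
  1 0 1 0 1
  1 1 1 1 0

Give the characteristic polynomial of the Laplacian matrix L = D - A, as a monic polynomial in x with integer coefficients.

Each diagonal entry of L is the vertex degree and each off-diagonal entry is -1 where an edge is present, 0 otherwise; in the order [0, 1, 2, 3, 4] the diagonal is [3, 3, 3, 3, 4]. L has integer entries, so p(x) = det(xI - L) has integer coefficients. Expanding the determinant yields x^5 - 16x^4 + 94x^3 - 240x^2 + 225x. The coefficient of x^4 equals -trace(L) = -16, matching the sum of degrees. There is one zero in the spectrum, matching the 1 component. The eigenvalues sum to 16, which equals trace(L) = 2|E|.

x^5 - 16x^4 + 94x^3 - 240x^2 + 225x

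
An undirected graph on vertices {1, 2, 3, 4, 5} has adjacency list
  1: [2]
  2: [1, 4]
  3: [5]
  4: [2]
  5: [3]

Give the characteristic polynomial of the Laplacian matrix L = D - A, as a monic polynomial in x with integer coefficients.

Reading degrees in the order [1, 2, 3, 4, 5] gives [1, 2, 1, 1, 1]; set D = diag(1, 2, 1, 1, 1) and form L = D - A. Computing det(xI - L) by cofactor expansion (or equivalently via sum-over-permutations) gives x^5 - 6x^4 + 11x^3 - 6x^2. Since p(0) = det(-L) = 0, x divides p(x). The eigenvalues sum to 6, which equals trace(L) = 2|E|.

x^5 - 6x^4 + 11x^3 - 6x^2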